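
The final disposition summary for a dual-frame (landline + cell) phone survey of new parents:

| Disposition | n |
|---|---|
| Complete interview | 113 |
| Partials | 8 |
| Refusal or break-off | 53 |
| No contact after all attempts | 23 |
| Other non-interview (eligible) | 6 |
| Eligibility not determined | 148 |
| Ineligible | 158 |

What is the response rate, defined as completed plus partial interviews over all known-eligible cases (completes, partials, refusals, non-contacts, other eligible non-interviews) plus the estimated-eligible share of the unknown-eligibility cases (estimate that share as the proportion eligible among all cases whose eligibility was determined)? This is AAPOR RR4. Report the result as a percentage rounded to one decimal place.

42.3%

Num = 113 + 8 = 121
Known eligible = 113 + 8 + 53 + 23 + 6 = 203
e = 203 / (203 + 158) = 203 / 361 = 0.5623
e × U = 0.5623 × 148 = 83.22
Denom = 203 + 83.22 = 286.22
RR4 = 121 / 286.22 = 0.4228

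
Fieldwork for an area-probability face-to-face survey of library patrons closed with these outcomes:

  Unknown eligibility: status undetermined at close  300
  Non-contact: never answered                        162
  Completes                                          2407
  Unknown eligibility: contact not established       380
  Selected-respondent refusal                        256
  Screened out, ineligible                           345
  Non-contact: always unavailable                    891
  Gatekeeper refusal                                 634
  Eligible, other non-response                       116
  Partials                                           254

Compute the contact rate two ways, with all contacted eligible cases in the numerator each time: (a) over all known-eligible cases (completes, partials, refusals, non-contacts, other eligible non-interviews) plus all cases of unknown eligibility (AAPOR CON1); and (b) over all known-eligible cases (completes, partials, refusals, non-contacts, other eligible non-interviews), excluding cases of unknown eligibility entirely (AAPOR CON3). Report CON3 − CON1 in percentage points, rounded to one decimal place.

9.8

Refusal or break-off = 634 + 256 = 890
Non-contacts = 162 + 891 = 1053
Eligibility not determined = 380 + 300 = 680
Num → 2407 + 254 + 890 + 116 = 3667
Denominator → 2407 + 254 + 890 + 1053 + 116 + 680 = 5400
CON1 = 3667 / 5400 = 0.6791
Denominator → 2407 + 254 + 890 + 1053 + 116 = 4720
CON3 = 3667 / 4720 = 0.7769
Difference = 77.69 − 67.91 = 9.78 percentage points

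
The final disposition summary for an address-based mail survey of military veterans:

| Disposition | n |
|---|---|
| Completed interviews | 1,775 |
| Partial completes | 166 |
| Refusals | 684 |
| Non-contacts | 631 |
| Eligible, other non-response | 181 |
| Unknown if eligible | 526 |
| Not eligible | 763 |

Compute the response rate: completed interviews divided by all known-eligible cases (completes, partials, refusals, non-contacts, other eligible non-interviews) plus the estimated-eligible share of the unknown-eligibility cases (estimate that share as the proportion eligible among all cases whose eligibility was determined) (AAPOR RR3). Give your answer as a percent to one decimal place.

Numerator → 1775
Determined eligible → 1775 + 166 + 684 + 631 + 181 = 3437
e = 3437 / (3437 + 763) = 3437 / 4200 = 0.8183
Estimated eligible among unknowns → 0.8183 × 526 = 430.43
Denom → 3437 + 430.43 = 3867.43
RR3 = 1775 / 3867.43 = 0.4590

45.9%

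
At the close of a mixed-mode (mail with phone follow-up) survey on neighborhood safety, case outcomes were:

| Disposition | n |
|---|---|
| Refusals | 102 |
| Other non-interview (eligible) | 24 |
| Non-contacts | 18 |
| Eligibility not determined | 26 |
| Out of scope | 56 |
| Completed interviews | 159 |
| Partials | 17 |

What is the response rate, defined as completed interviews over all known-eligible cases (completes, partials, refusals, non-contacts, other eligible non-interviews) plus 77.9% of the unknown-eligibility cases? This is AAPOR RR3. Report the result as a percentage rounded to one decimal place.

46.7%

Num → 159
Eligible (known) → 159 + 17 + 102 + 18 + 24 = 320
Estimated eligible among unknowns → 0.7790 × 26 = 20.25
Base → 320 + 20.25 = 340.25
RR3 = 159 / 340.25 = 0.4673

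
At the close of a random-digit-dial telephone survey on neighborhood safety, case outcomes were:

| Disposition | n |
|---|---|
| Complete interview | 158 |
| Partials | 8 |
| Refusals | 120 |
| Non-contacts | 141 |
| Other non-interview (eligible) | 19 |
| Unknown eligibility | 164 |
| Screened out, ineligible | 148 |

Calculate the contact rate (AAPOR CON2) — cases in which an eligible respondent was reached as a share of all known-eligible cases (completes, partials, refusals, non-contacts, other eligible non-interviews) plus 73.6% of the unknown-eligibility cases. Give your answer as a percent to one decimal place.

Num → 158 + 8 + 120 + 19 = 305
Eligible (known) → 158 + 8 + 120 + 141 + 19 = 446
e × U → 0.7360 × 164 = 120.70
Base → 446 + 120.70 = 566.70
CON2 = 305 / 566.70 = 0.5382

53.8%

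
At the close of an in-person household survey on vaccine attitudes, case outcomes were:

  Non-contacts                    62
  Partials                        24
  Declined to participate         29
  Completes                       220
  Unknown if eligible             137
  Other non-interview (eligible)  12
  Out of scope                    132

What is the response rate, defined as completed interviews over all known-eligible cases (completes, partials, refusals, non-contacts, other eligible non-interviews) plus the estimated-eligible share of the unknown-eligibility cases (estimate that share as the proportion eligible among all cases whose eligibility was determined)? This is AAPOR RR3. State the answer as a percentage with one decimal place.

49.3%

Numerator → 220
Known eligible → 220 + 24 + 29 + 62 + 12 = 347
e = 347 / (347 + 132) = 347 / 479 = 0.7244
e × U → 0.7244 × 137 = 99.24
Denom → 347 + 99.24 = 446.24
RR3 = 220 / 446.24 = 0.4930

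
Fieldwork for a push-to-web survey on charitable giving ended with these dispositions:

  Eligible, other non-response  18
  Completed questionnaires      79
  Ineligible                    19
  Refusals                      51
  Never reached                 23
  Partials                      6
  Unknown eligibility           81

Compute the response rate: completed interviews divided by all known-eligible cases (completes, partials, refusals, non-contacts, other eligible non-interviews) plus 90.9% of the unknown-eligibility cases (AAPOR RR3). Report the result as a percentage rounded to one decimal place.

31.5%

Numerator: 79
Known eligible: 79 + 6 + 51 + 23 + 18 = 177
e × U: 0.9090 × 81 = 73.63
Denominator: 177 + 73.63 = 250.63
RR3 = 79 / 250.63 = 0.3152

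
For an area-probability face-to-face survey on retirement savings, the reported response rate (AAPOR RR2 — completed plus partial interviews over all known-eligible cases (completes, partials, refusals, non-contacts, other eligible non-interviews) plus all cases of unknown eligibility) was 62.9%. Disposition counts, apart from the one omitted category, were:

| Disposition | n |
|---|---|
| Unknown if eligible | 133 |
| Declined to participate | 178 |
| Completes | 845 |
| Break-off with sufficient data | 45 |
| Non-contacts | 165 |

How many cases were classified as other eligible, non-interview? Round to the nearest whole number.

49

Num: 845 + 45 = 890
RR2 = 890 / D = 0.629
D = 890 / 0.629 = 1414.9
Remaining denominator categories sum to 1366
other eligible, non-interview = 1414.9 − 1366 ≈ 49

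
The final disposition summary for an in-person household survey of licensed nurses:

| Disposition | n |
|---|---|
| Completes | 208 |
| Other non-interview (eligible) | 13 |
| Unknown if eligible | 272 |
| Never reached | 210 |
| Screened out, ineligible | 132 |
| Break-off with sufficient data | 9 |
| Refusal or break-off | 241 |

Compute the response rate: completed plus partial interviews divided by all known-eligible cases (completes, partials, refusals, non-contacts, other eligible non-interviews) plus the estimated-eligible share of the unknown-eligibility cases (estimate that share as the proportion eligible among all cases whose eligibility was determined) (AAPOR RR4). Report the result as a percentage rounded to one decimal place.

23.9%

Top: 208 + 9 = 217
Eligible (known): 208 + 9 + 241 + 210 + 13 = 681
e = 681 / (681 + 132) = 681 / 813 = 0.8376
Eligible share of unknowns: 0.8376 × 272 = 227.83
Denom: 681 + 227.83 = 908.83
RR4 = 217 / 908.83 = 0.2388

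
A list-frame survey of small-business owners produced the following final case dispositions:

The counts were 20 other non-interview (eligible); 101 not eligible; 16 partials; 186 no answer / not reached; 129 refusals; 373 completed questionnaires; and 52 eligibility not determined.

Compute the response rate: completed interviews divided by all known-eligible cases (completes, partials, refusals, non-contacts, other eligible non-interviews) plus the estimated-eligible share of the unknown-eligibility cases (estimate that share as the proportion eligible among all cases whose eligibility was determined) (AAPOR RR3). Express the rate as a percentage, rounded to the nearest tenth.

Numerator = 373
Known eligible = 373 + 16 + 129 + 186 + 20 = 724
e = 724 / (724 + 101) = 724 / 825 = 0.8776
Estimated eligible among unknowns = 0.8776 × 52 = 45.64
Denom = 724 + 45.64 = 769.64
RR3 = 373 / 769.64 = 0.4846

48.5%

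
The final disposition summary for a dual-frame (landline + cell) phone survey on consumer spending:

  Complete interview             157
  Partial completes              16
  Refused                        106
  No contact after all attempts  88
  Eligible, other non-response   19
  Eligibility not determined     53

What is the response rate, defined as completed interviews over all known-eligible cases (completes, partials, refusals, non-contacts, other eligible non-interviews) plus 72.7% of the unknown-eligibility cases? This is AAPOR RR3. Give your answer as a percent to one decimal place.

37.0%

Numerator = 157
Known eligible = 157 + 16 + 106 + 88 + 19 = 386
Estimated eligible among unknowns = 0.7270 × 53 = 38.53
Base = 386 + 38.53 = 424.53
RR3 = 157 / 424.53 = 0.3698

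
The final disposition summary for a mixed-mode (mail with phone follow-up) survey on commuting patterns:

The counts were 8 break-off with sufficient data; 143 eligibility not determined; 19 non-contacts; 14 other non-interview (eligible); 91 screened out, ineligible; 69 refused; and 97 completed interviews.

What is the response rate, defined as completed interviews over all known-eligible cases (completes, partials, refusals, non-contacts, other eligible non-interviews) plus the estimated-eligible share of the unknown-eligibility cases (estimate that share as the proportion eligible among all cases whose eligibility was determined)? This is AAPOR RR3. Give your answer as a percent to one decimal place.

Numerator = 97
Determined eligible = 97 + 8 + 69 + 19 + 14 = 207
e = 207 / (207 + 91) = 207 / 298 = 0.6946
e × U = 0.6946 × 143 = 99.33
Base = 207 + 99.33 = 306.33
RR3 = 97 / 306.33 = 0.3167

31.7%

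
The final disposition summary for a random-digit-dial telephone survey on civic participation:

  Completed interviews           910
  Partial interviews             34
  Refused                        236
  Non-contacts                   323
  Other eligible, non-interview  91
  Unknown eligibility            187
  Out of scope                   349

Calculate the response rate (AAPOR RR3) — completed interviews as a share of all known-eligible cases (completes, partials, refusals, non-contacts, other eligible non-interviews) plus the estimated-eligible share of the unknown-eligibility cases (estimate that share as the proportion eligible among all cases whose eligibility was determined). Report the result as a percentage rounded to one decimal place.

Num → 910
Known eligible → 910 + 34 + 236 + 323 + 91 = 1594
e = 1594 / (1594 + 349) = 1594 / 1943 = 0.8204
e × U → 0.8204 × 187 = 153.41
Denominator → 1594 + 153.41 = 1747.41
RR3 = 910 / 1747.41 = 0.5208

52.1%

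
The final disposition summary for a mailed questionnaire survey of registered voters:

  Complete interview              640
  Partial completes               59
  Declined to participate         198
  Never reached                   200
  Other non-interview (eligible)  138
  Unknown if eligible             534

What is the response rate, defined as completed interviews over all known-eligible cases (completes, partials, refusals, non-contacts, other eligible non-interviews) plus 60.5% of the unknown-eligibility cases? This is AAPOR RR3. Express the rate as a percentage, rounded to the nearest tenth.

41.1%

Top → 640
Eligible (known) → 640 + 59 + 198 + 200 + 138 = 1235
e × U → 0.6050 × 534 = 323.07
Denom → 1235 + 323.07 = 1558.07
RR3 = 640 / 1558.07 = 0.4108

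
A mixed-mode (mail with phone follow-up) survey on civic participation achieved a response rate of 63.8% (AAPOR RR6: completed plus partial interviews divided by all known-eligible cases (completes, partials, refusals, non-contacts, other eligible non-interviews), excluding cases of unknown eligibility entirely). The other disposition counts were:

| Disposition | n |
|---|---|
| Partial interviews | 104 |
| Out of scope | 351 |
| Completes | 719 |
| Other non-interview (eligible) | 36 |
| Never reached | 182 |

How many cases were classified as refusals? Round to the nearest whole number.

Num = 719 + 104 = 823
RR6 = 823 / D = 0.638
D = 823 / 0.638 = 1290.0
Rest of base = 1041
refusals = 1290.0 − 1041 ≈ 249

249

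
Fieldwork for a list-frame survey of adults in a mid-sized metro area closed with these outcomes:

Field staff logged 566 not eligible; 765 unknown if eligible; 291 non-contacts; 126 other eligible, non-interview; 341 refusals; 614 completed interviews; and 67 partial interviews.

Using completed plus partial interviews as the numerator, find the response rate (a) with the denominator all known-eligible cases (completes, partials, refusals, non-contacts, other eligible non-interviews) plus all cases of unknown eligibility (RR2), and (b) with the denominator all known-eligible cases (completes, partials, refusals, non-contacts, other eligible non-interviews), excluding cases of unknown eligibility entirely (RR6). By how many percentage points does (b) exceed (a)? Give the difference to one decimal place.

Top: 614 + 67 = 681
Denom: 614 + 67 + 341 + 291 + 126 + 765 = 2204
RR2 = 681 / 2204 = 0.3090
Denom: 614 + 67 + 341 + 291 + 126 = 1439
RR6 = 681 / 1439 = 0.4732
Difference = 47.32 − 30.90 = 16.42 percentage points

16.4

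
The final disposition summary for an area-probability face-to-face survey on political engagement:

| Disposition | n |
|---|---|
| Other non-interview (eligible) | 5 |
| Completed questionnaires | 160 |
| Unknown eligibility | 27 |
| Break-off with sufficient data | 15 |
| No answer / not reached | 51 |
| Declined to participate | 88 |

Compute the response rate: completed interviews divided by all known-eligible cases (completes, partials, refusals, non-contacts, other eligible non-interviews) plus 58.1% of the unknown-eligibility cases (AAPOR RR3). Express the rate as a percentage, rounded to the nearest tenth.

47.8%

Num: 160
Known eligible: 160 + 15 + 88 + 51 + 5 = 319
Estimated eligible among unknowns: 0.5810 × 27 = 15.69
Denominator: 319 + 15.69 = 334.69
RR3 = 160 / 334.69 = 0.4781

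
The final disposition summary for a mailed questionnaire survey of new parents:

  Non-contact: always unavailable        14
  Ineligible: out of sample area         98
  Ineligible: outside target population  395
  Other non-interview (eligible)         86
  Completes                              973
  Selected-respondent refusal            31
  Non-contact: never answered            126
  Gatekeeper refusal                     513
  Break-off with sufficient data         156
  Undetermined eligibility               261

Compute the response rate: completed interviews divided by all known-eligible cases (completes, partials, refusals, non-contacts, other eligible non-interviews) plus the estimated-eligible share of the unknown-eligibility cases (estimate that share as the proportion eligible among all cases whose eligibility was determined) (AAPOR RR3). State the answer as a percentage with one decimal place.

46.2%

Refusals = 513 + 31 = 544
Non-contacts = 126 + 14 = 140
Out of scope = 395 + 98 = 493
Numerator = 973
Eligible (known) = 973 + 156 + 544 + 140 + 86 = 1899
e = 1899 / (1899 + 493) = 1899 / 2392 = 0.7939
Estimated eligible among unknowns = 0.7939 × 261 = 207.21
Denominator = 1899 + 207.21 = 2106.21
RR3 = 973 / 2106.21 = 0.4620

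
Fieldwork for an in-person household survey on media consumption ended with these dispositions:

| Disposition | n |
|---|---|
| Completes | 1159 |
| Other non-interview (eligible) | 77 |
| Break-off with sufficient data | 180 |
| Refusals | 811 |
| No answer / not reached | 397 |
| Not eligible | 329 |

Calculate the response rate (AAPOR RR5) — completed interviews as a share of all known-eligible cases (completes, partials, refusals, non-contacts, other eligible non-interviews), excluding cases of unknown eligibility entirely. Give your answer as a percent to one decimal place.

Num → 1159
Denominator → 1159 + 180 + 811 + 397 + 77 = 2624
RR5 = 1159 / 2624 = 0.4417

44.2%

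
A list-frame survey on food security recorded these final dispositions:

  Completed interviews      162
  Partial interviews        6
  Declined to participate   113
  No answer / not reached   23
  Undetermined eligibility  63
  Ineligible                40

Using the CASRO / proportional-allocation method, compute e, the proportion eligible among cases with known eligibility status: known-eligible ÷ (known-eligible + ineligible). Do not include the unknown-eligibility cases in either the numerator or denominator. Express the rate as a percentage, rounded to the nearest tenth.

Determined eligible → 162 + 6 + 113 + 23 = 304
e = 304 / (304 + 40) = 304 / 344 = 0.8837

88.4%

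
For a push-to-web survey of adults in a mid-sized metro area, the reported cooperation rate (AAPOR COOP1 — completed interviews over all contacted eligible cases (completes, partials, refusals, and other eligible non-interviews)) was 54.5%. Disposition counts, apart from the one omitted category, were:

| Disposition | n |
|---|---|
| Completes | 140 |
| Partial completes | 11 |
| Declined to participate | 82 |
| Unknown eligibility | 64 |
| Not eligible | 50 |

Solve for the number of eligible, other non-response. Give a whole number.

24

COOP1 = 140 / D = 0.545
D = 140 / 0.545 = 256.9
Rest of base = 233
eligible, other non-response = 256.9 − 233 ≈ 24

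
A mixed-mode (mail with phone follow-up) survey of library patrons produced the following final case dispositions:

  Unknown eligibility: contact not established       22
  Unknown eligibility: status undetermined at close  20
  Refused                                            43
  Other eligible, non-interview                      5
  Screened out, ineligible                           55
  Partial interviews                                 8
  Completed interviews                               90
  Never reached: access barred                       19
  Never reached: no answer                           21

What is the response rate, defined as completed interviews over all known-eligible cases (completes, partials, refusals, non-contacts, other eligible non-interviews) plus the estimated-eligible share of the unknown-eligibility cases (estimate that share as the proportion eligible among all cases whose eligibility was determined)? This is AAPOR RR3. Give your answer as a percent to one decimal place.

41.2%

Never reached = 21 + 19 = 40
Eligibility not determined = 22 + 20 = 42
Num = 90
Determined eligible = 90 + 8 + 43 + 40 + 5 = 186
e = 186 / (186 + 55) = 186 / 241 = 0.7718
Eligible share of unknowns = 0.7718 × 42 = 32.42
Denom = 186 + 32.42 = 218.42
RR3 = 90 / 218.42 = 0.4121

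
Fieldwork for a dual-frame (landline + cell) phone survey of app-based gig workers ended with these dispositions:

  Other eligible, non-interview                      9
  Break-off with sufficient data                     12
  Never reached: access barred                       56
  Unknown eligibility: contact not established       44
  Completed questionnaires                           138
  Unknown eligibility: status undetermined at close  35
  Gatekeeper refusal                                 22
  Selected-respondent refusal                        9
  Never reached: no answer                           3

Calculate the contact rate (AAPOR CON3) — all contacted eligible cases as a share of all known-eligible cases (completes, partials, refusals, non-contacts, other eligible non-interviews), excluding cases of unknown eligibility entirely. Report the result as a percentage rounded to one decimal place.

Refusals = 22 + 9 = 31
No answer / not reached = 3 + 56 = 59
Unknown if eligible = 44 + 35 = 79
Num: 138 + 12 + 31 + 9 = 190
Denom: 138 + 12 + 31 + 59 + 9 = 249
CON3 = 190 / 249 = 0.7631

76.3%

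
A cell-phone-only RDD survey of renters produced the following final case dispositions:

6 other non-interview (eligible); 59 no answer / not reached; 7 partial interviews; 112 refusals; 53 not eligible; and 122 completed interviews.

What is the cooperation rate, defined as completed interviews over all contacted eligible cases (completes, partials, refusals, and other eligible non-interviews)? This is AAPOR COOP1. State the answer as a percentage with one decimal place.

Numerator: 122
Base: 122 + 7 + 112 + 6 = 247
COOP1 = 122 / 247 = 0.4939

49.4%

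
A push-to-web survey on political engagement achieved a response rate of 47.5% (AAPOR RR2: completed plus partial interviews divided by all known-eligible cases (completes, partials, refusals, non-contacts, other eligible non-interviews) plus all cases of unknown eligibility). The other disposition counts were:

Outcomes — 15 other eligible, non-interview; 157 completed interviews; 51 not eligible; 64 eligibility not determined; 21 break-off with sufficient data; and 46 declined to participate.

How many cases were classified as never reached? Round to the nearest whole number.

72

Top = 157 + 21 = 178
RR2 = 178 / D = 0.475
D = 178 / 0.475 = 374.7
Other denominator terms total 303
never reached = 374.7 − 303 ≈ 72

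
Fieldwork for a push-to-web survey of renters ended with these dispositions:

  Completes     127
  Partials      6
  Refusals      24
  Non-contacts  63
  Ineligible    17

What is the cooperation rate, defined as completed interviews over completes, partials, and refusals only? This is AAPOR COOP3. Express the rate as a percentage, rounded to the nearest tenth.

Num: 127
Denom: 127 + 6 + 24 = 157
COOP3 = 127 / 157 = 0.8089

80.9%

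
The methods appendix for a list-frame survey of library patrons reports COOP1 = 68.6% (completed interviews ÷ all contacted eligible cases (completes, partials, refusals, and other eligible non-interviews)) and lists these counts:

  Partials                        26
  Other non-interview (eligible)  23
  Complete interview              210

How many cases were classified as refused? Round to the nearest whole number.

47

COOP1 = 210 / D = 0.686
D = 210 / 0.686 = 306.1
Other denominator terms total 259
refused = 306.1 − 259 ≈ 47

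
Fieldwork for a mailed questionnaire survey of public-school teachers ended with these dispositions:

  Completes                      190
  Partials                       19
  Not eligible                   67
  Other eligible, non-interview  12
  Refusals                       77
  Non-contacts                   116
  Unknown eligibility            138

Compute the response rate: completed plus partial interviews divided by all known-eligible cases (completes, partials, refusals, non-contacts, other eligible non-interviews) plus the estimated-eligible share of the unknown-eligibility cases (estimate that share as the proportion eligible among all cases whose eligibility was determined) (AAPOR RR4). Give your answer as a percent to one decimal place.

Numerator = 190 + 19 = 209
Eligible (known) = 190 + 19 + 77 + 116 + 12 = 414
e = 414 / (414 + 67) = 414 / 481 = 0.8607
Estimated eligible among unknowns = 0.8607 × 138 = 118.78
Denominator = 414 + 118.78 = 532.78
RR4 = 209 / 532.78 = 0.3923

39.2%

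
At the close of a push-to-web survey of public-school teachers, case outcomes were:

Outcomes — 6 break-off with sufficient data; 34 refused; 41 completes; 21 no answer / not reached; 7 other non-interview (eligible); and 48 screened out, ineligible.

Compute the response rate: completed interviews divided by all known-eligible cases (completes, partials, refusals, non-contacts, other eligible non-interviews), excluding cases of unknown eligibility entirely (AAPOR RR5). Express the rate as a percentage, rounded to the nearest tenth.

37.6%

Num → 41
Denominator → 41 + 6 + 34 + 21 + 7 = 109
RR5 = 41 / 109 = 0.3761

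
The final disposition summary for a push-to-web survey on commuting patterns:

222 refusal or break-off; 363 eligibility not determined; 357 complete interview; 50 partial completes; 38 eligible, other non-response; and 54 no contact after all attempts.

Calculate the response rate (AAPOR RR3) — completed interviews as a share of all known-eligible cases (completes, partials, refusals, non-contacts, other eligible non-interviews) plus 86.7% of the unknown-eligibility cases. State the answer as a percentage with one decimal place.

34.5%

Top: 357
Eligible (known): 357 + 50 + 222 + 54 + 38 = 721
e × U: 0.8670 × 363 = 314.72
Base: 721 + 314.72 = 1035.72
RR3 = 357 / 1035.72 = 0.3447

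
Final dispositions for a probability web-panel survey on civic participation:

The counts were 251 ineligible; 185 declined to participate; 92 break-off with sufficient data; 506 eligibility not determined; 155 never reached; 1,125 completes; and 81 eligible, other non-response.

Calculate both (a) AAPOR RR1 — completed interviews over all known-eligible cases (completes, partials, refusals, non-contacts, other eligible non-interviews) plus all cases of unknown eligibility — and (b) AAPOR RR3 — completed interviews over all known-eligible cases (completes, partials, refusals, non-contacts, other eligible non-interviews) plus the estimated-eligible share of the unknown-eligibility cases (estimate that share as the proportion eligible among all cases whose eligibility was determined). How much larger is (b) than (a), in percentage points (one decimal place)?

Num: 1125
Denominator: 1125 + 92 + 185 + 155 + 81 + 506 = 2144
RR1 = 1125 / 2144 = 0.5247
Eligible (known): 1125 + 92 + 185 + 155 + 81 = 1638
e = 1638 / (1638 + 251) = 1638 / 1889 = 0.8671
Estimated eligible among unknowns: 0.8671 × 506 = 438.75
Denominator: 1638 + 438.75 = 2076.75
RR3 = 1125 / 2076.75 = 0.5417
Difference = 54.17 − 52.47 = 1.70 percentage points

1.7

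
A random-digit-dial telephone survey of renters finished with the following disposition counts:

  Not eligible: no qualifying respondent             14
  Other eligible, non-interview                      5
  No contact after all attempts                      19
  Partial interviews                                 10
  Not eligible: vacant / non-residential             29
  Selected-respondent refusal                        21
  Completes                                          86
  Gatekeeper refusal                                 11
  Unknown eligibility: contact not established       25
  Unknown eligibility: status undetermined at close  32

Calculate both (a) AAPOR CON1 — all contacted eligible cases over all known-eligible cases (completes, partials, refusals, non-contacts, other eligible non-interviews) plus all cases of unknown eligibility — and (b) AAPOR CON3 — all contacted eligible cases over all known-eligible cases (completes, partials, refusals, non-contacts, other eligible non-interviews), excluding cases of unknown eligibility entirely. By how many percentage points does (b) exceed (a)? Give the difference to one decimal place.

Declined to participate = 11 + 21 = 32
Unknown eligibility = 25 + 32 = 57
Not eligible = 14 + 29 = 43
Num: 86 + 10 + 32 + 5 = 133
Denom: 86 + 10 + 32 + 19 + 5 + 57 = 209
CON1 = 133 / 209 = 0.6364
Denom: 86 + 10 + 32 + 19 + 5 = 152
CON3 = 133 / 152 = 0.8750
Difference = 87.50 − 63.64 = 23.86 percentage points

23.9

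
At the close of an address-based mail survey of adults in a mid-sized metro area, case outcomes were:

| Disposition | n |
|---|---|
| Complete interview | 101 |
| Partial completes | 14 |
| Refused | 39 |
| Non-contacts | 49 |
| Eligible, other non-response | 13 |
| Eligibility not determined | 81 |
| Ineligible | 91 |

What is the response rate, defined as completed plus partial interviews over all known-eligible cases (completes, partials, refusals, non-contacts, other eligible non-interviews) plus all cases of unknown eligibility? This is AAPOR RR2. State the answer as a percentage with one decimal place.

38.7%

Numerator: 101 + 14 = 115
Base: 101 + 14 + 39 + 49 + 13 + 81 = 297
RR2 = 115 / 297 = 0.3872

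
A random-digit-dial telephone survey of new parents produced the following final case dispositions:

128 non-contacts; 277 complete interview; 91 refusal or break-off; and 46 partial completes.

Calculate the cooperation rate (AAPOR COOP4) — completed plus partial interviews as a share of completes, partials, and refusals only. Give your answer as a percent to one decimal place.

Num = 277 + 46 = 323
Denominator = 277 + 46 + 91 = 414
COOP4 = 323 / 414 = 0.7802

78.0%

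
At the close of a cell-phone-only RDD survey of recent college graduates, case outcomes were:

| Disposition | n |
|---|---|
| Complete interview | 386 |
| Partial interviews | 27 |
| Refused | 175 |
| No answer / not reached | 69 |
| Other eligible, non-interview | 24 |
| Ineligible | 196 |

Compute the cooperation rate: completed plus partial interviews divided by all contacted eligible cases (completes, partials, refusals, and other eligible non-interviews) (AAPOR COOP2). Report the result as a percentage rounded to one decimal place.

Numerator: 386 + 27 = 413
Base: 386 + 27 + 175 + 24 = 612
COOP2 = 413 / 612 = 0.6748

67.5%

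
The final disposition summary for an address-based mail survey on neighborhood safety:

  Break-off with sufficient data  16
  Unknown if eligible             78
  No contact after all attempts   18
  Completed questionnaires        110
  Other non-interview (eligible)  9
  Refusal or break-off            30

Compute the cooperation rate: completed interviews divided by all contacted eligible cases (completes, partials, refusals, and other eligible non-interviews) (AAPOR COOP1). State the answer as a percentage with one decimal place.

66.7%

Numerator = 110
Denominator = 110 + 16 + 30 + 9 = 165
COOP1 = 110 / 165 = 0.6667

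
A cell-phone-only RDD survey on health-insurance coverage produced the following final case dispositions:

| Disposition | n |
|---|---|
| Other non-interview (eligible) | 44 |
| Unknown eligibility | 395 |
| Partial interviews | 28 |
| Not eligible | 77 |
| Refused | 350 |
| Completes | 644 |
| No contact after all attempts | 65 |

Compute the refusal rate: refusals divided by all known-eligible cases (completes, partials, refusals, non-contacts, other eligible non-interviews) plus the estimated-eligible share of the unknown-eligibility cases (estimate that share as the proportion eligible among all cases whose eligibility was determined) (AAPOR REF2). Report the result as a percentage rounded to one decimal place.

23.3%

Num → 350
Known eligible → 644 + 28 + 350 + 65 + 44 = 1131
e = 1131 / (1131 + 77) = 1131 / 1208 = 0.9363
Eligible share of unknowns → 0.9363 × 395 = 369.84
Base → 1131 + 369.84 = 1500.84
REF2 = 350 / 1500.84 = 0.2332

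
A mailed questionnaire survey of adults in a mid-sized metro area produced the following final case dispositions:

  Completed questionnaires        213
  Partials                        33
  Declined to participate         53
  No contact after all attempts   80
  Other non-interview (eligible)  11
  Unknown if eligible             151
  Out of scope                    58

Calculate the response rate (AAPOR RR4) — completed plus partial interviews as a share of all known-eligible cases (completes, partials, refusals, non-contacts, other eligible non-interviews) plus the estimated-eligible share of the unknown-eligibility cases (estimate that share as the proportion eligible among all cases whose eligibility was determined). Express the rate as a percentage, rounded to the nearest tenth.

Num → 213 + 33 = 246
Eligible (known) → 213 + 33 + 53 + 80 + 11 = 390
e = 390 / (390 + 58) = 390 / 448 = 0.8705
Eligible share of unknowns → 0.8705 × 151 = 131.45
Base → 390 + 131.45 = 521.45
RR4 = 246 / 521.45 = 0.4718

47.2%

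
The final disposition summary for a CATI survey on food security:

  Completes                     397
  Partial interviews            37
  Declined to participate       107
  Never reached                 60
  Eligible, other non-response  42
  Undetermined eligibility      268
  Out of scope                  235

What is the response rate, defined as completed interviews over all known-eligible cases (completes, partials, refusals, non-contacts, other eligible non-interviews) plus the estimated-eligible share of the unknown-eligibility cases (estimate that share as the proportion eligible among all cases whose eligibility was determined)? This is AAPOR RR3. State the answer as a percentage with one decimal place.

47.3%

Top: 397
Known eligible: 397 + 37 + 107 + 60 + 42 = 643
e = 643 / (643 + 235) = 643 / 878 = 0.7323
Estimated eligible among unknowns: 0.7323 × 268 = 196.26
Denominator: 643 + 196.26 = 839.26
RR3 = 397 / 839.26 = 0.4730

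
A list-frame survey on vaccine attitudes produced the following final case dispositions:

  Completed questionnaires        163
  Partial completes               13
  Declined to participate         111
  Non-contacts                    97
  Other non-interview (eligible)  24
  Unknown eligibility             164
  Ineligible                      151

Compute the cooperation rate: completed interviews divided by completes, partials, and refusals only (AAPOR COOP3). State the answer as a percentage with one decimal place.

56.8%

Num → 163
Base → 163 + 13 + 111 = 287
COOP3 = 163 / 287 = 0.5679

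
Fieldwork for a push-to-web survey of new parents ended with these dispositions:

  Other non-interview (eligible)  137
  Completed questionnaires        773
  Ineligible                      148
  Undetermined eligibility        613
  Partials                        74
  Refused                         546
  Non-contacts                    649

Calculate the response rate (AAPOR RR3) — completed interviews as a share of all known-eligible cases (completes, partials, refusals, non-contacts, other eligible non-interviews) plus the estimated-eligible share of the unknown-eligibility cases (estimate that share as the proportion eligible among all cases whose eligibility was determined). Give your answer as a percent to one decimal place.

Top = 773
Eligible (known) = 773 + 74 + 546 + 649 + 137 = 2179
e = 2179 / (2179 + 148) = 2179 / 2327 = 0.9364
e × U = 0.9364 × 613 = 574.01
Denom = 2179 + 574.01 = 2753.01
RR3 = 773 / 2753.01 = 0.2808

28.1%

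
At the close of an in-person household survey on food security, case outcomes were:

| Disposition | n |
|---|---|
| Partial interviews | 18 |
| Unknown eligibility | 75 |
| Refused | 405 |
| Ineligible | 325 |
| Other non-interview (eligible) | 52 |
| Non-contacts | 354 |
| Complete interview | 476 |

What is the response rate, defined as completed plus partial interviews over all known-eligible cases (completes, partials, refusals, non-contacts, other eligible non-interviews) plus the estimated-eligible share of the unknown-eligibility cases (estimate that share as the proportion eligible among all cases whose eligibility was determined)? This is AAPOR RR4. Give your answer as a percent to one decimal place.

36.2%

Num = 476 + 18 = 494
Determined eligible = 476 + 18 + 405 + 354 + 52 = 1305
e = 1305 / (1305 + 325) = 1305 / 1630 = 0.8006
Estimated eligible among unknowns = 0.8006 × 75 = 60.05
Denom = 1305 + 60.05 = 1365.05
RR4 = 494 / 1365.05 = 0.3619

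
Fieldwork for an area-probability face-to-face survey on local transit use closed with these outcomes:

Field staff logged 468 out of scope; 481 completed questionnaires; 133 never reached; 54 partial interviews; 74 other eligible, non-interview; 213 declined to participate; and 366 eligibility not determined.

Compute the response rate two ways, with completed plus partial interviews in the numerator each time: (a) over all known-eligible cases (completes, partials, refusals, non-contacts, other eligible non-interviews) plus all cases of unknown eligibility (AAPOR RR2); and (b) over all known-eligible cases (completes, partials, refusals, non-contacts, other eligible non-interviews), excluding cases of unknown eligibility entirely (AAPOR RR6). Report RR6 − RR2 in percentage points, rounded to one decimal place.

Numerator = 481 + 54 = 535
Denom = 481 + 54 + 213 + 133 + 74 + 366 = 1321
RR2 = 535 / 1321 = 0.4050
Denom = 481 + 54 + 213 + 133 + 74 = 955
RR6 = 535 / 955 = 0.5602
Difference = 56.02 − 40.50 = 15.52 percentage points

15.5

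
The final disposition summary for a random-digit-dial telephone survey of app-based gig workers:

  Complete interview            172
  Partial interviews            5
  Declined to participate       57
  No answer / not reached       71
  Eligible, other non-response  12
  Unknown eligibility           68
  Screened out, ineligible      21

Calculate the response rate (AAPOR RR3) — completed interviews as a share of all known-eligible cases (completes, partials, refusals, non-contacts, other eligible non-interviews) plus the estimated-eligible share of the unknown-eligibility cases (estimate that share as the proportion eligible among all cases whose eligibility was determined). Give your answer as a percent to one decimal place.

Num = 172
Determined eligible = 172 + 5 + 57 + 71 + 12 = 317
e = 317 / (317 + 21) = 317 / 338 = 0.9379
e × U = 0.9379 × 68 = 63.78
Denom = 317 + 63.78 = 380.78
RR3 = 172 / 380.78 = 0.4517

45.2%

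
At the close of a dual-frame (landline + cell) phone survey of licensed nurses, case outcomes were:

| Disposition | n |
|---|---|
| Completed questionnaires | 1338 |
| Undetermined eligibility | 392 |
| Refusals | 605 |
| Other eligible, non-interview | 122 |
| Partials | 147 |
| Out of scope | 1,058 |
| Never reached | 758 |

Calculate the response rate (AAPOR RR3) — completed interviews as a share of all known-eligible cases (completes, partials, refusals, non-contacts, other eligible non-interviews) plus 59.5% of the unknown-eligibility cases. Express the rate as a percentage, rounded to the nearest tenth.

Num = 1338
Eligible (known) = 1338 + 147 + 605 + 758 + 122 = 2970
Estimated eligible among unknowns = 0.5950 × 392 = 233.24
Base = 2970 + 233.24 = 3203.24
RR3 = 1338 / 3203.24 = 0.4177

41.8%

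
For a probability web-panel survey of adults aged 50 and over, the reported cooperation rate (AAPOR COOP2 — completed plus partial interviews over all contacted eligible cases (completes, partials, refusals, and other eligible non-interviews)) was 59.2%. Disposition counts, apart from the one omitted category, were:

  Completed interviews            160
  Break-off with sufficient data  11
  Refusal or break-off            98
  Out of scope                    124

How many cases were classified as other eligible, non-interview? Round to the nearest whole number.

Num = 160 + 11 = 171
COOP2 = 171 / D = 0.592
D = 171 / 0.592 = 288.9
Other denominator terms total 269
other eligible, non-interview = 288.9 − 269 ≈ 20

20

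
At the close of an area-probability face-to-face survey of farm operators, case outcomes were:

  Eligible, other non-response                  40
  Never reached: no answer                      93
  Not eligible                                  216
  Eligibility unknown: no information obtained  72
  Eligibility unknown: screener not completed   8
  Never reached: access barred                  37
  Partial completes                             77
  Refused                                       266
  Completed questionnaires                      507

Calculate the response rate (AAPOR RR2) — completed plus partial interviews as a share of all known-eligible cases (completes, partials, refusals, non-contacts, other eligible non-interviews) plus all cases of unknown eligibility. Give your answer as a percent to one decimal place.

Non-contacts = 93 + 37 = 130
Unknown eligibility = 8 + 72 = 80
Num = 507 + 77 = 584
Denom = 507 + 77 + 266 + 130 + 40 + 80 = 1100
RR2 = 584 / 1100 = 0.5309

53.1%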